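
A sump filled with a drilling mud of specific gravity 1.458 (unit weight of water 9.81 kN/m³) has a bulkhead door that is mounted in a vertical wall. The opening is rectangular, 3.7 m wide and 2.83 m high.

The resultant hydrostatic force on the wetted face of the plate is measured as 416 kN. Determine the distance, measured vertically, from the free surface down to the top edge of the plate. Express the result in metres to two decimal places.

d_top ≈ 1.36 m

γ = 1.458 × 9.81 = 14.30298 kN/m³.
A = 3.7 × 2.83 = 10.471 m².
From F = γ·h_c·A, the centroid depth is h_c = 416/(14.30298 × 10.471) = 2.77766 m.
The centroid lies 2.83/2 = 1.415 m below the top edge, so the top edge sits at h_top = 2.77766 − 1.415 = 1.36266 m below the surface.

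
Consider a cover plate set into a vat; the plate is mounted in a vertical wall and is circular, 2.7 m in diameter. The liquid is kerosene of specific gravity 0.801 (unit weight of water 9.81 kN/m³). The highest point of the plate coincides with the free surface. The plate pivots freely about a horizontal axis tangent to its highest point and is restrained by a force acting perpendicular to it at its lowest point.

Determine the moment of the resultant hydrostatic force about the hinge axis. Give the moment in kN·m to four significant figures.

γ = 0.801 × 9.81 = 7.85781 kN/m³.
The centroid is at the centre, 1.35 m below the top of the plate, so the centroid depth is h_c = 1.35 m.
A = π(1.35)² = 5.72555 m².
Resultant F = γ·h_c·A = 7.85781 × 1.35 × 5.72555 = 60.7369 kN.
I_c = πr⁴/4 = π × 1.35⁴/4 = 2.6087 m⁴.
Centre of pressure: y_p = y_c + I_c/(y_c·A) = 1.35 + 2.6087/(1.35 × 5.72555) = 1.35 + 0.3375 = 1.6875 m along the plane.
The resultant acts 1.35 + 0.3375 = 1.6875 m (along the plate) below the hinge at the top edge, so the moment about the hinge is M = F × 1.6875 = 60.7369 × 1.6875 = 102.494 kN·m.

M ≈ 102.5 kN·m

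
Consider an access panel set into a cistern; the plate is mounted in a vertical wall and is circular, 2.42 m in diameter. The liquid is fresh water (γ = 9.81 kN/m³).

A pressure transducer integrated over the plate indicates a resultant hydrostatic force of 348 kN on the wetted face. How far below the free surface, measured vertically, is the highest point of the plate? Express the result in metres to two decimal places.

d_top ≈ 6.50 m

γ = 9.81 kN/m³.
A = π(1.21)² = 4.59961 m².
From F = γ·h_c·A, the centroid depth is h_c = 348/(9.81 × 4.59961) = 7.71239 m.
The centroid is at the centre, 1.21 m below the top of the plate, so the highest point sits at h_top = 7.71239 − 1.21 = 6.50239 m below the surface.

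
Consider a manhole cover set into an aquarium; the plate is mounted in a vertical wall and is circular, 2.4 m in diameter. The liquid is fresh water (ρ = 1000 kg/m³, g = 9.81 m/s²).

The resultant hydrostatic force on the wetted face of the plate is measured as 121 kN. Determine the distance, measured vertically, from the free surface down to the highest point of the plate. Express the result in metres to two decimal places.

γ = ρg = 1000 × 9.81 = 9810 N/m³ = 9.81 kN/m³.
A = π(1.2)² = 4.52389 m².
From F = γ·h_c·A, the centroid depth is h_c = 121/(9.81 × 4.52389) = 2.72649 m.
The centroid is at the centre, 1.2 m below the top of the plate, so the highest point sits at h_top = 2.72649 − 1.2 = 1.52649 m below the surface.

d_top ≈ 1.53 m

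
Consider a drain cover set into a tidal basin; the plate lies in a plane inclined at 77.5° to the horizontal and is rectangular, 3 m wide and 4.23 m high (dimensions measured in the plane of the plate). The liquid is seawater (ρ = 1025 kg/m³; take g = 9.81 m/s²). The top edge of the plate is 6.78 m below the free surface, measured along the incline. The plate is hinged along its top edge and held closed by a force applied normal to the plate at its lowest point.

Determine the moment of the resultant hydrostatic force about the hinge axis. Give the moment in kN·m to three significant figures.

M ≈ 2530 kN·m

γ = ρg = 1025 × 9.81 / 1000 = 10.05525 kN/m³.
Let θ = 77.5° be the plate's angle to the horizontal; measure y along the incline from where the plane meets the free surface. Vertical depth h = y·sinθ with sinθ = 0.976296.
The centroid lies 4.23/2 = 2.115 m below the top edge, so y_c = 6.78 + 2.115 = 8.895 m and h_c = 8.895 × 0.976296 = 8.68415 m.
A = 3 × 4.23 = 12.69 m².
Resultant F = γ·h_c·A = 10.05525 × 8.68415 × 12.69 = 1108.11 kN.
I_c = b·h³/12 = 3 × 4.23³/12 = 18.9217 m⁴.
Centre of pressure: y_p = y_c + I_c/(y_c·A) = 8.895 + 18.9217/(8.895 × 12.69) = 8.895 + 0.16763 = 9.06263 m along the plane.
The resultant acts 2.115 + 0.16763 = 2.28263 m (along the plate) below the hinge at the top edge, so the moment about the hinge is M = F × 2.28263 = 1108.11 × 2.28263 = 2529.41 kN·m.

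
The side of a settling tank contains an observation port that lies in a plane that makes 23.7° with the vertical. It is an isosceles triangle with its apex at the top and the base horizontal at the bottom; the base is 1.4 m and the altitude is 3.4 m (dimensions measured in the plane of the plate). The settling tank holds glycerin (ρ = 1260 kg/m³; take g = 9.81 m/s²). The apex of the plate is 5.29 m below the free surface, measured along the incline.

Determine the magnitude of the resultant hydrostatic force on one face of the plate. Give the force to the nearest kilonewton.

F ≈ 204 kN

γ = ρg = 1260 × 9.81 / 1000 = 12.3606 kN/m³.
The plate makes 23.7° with the vertical, i.e. θ = 90° − 23.7° = 66.3° to the horizontal. Measuring y along the incline from the free-surface line, vertical depth h = y·sinθ with sinθ = 0.915663.
With the apex up, the centroid sits 2h/3 = 2 × 3.4/3 = 2.26667 m below the apex, so y_c = 5.29 + 2.26667 = 7.55667 m and h_c = 7.55667 × 0.915663 = 6.91936 m.
A = ½ × 1.4 × 3.4 = 2.38 m².
Resultant F = γ·h_c·A = 12.3606 × 6.91936 × 2.38 = 203.555 kN.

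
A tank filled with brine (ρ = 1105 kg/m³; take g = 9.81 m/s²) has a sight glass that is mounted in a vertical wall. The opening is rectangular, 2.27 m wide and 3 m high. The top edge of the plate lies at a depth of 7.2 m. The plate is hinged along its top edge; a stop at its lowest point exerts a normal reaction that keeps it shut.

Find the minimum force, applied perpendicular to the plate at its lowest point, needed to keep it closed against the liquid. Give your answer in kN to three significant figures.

γ = ρg = 1105 × 9.81 / 1000 = 10.84005 kN/m³.
The centroid lies 3/2 = 1.5 m below the top edge, so the centroid depth is h_c = 7.2 + 1.5 = 8.7 m.
A = 2.27 × 3 = 6.81 m².
Resultant F = γ·h_c·A = 10.84005 × 8.7 × 6.81 = 642.24 kN.
I_c = b·h³/12 = 2.27 × 3³/12 = 5.1075 m⁴.
Centre of pressure: y_p = y_c + I_c/(y_c·A) = 8.7 + 5.1075/(8.7 × 6.81) = 8.7 + 0.0862069 = 8.78621 m along the plane.
The resultant acts 1.5 + 0.0862069 = 1.58621 m (along the plate) below the hinge at the top edge, so the moment about the hinge is M = F × 1.58621 = 642.24 × 1.58621 = 1018.73 kN·m.
A normal force at the bottom, 3 m from the hinge, must supply this moment: P = 1018.73/3 = 339.577 kN.

P ≈ 340 kN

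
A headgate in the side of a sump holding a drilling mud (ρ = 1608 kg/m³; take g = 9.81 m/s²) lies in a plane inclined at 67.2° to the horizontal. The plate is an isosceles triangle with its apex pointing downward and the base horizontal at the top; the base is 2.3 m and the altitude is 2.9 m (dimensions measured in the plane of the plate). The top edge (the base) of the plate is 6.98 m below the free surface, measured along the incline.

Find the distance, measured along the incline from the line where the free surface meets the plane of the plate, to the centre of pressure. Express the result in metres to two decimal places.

y_p = 8.01 m

γ = ρg = 1608 × 9.81 / 1000 = 15.77448 kN/m³.
Let θ = 67.2° be the plate's angle to the horizontal; measure y along the incline from where the plane meets the free surface. Vertical depth h = y·sinθ with sinθ = 0.921863.
With the apex down, the centroid sits h/3 = 2.9/3 = 0.966667 m below the base (the top edge), so y_c = 6.98 + 0.966667 = 7.94667 m and h_c = 7.94667 × 0.921863 = 7.32574 m.
A = ½ × 2.3 × 2.9 = 3.335 m².
Resultant F = γ·h_c·A = 15.77448 × 7.32574 × 3.335 = 385.392 kN.
I_c = b·h³/36 = 2.3 × 2.9³/36 = 1.55819 m⁴.
Centre of pressure: y_p = y_c + I_c/(y_c·A) = 7.94667 + 1.55819/(7.94667 × 3.335) = 7.94667 + 0.0587949 = 8.00546 m along the plane.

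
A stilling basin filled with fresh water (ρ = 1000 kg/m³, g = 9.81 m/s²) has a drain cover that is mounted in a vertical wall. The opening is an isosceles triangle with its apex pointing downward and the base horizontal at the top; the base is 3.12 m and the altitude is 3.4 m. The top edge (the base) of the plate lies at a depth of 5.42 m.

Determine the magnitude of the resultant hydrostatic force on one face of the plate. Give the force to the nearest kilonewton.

γ = ρg = 1000 × 9.81 = 9810 N/m³ = 9.81 kN/m³.
With the apex down, the centroid sits h/3 = 3.4/3 = 1.13333 m below the base (the top edge), so the centroid depth is h_c = 5.42 + 1.13333 = 6.55333 m.
A = ½ × 3.12 × 3.4 = 5.304 m².
Resultant F = γ·h_c·A = 9.81 × 6.55333 × 5.304 = 340.984 kN.

F ≈ 341 kN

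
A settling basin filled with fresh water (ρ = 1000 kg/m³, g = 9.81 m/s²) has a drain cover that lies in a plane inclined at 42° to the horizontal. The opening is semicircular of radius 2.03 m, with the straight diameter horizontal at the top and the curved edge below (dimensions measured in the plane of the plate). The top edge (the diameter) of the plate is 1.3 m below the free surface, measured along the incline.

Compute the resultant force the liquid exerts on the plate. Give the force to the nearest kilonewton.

F ≈ 92 kN

γ = ρg = 1000 × 9.81 = 9810 N/m³ = 9.81 kN/m³.
Let θ = 42° be the plate's angle to the horizontal; measure y along the incline from where the plane meets the free surface. Vertical depth h = y·sinθ with sinθ = 0.669131.
The centroid of a semicircle lies 4r/(3π) = 0.861559 m from the diameter, here below the top edge, so y_c = 1.3 + 0.861559 = 2.16156 m and h_c = 2.16156 × 0.669131 = 1.44637 m.
A = πr²/2 = π × 2.03²/2 = 6.47309 m².
Resultant F = γ·h_c·A = 9.81 × 1.44637 × 6.47309 = 91.846 kN.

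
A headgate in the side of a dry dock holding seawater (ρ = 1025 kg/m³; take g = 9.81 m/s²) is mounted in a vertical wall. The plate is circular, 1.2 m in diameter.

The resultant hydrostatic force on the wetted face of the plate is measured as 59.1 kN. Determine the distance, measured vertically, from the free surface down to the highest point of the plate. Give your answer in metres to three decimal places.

d_top ≈ 4.597 m

γ = ρg = 1025 × 9.81 / 1000 = 10.05525 kN/m³.
A = π(0.6)² = 1.13097 m².
From F = γ·h_c·A, the centroid depth is h_c = 59.1/(10.05525 × 1.13097) = 5.19689 m.
The centroid is at the centre, 0.6 m below the top of the plate, so the highest point sits at h_top = 5.19689 − 0.6 = 4.59689 m below the surface.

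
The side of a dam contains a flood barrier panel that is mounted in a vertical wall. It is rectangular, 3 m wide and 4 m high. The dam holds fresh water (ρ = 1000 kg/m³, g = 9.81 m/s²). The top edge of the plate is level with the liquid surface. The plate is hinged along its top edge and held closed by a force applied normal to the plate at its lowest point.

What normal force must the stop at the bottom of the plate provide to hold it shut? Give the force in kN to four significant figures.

γ = ρg = 1000 × 9.81 = 9810 N/m³ = 9.81 kN/m³.
The centroid lies 4/2 = 2 m below the top edge, so the centroid depth is h_c = 2 m.
A = 3 × 4 = 12 m².
Resultant F = γ·h_c·A = 9.81 × 2 × 12 = 235.44 kN.
I_c = b·h³/12 = 3 × 4³/12 = 16 m⁴.
Centre of pressure: y_p = y_c + I_c/(y_c·A) = 2 + 16/(2 × 12) = 2 + 0.666667 = 2.66667 m along the plane.
The resultant acts 2 + 0.666667 = 2.66667 m (along the plate) below the hinge at the top edge, so the moment about the hinge is M = F × 2.66667 = 235.44 × 2.66667 = 627.841 kN·m.
A normal force at the bottom, 4 m from the hinge, must supply this moment: P = 627.841/4 = 156.96 kN.

P ≈ 157.0 kN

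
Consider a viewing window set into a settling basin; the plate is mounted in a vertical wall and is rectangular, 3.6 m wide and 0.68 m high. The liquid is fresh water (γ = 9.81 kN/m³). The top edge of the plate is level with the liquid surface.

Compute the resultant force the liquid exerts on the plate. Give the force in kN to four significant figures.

F ≈ 8.165 kN

γ = 9.81 kN/m³.
The centroid lies 0.68/2 = 0.34 m below the top edge, so the centroid depth is h_c = 0.34 m.
A = 3.6 × 0.68 = 2.448 m².
Resultant F = γ·h_c·A = 9.81 × 0.34 × 2.448 = 8.16506 kN.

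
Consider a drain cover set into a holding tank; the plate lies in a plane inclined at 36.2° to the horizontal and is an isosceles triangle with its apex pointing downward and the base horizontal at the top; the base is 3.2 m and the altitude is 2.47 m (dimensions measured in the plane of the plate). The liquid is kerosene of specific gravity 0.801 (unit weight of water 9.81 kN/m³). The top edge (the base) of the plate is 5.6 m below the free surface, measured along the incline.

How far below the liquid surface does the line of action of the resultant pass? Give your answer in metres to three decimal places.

γ = 0.801 × 9.81 = 7.85781 kN/m³.
Let θ = 36.2° be the plate's angle to the horizontal; measure y along the incline from where the plane meets the free surface. Vertical depth h = y·sinθ with sinθ = 0.590606.
With the apex down, the centroid sits h/3 = 2.47/3 = 0.823333 m below the base (the top edge), so y_c = 5.6 + 0.823333 = 6.42333 m and h_c = 6.42333 × 0.590606 = 3.79366 m.
A = ½ × 3.2 × 2.47 = 3.952 m².
Resultant F = γ·h_c·A = 7.85781 × 3.79366 × 3.952 = 117.809 kN.
I_c = b·h³/36 = 3.2 × 2.47³/36 = 1.33949 m⁴.
Centre of pressure: y_p = y_c + I_c/(y_c·A) = 6.42333 + 1.33949/(6.42333 × 3.952) = 6.42333 + 0.052767 = 6.4761 m along the plane.
Vertically, h_p = y_p·sinθ = 6.4761 × 0.590606 = 3.82482 m.

h_p = 3.825 m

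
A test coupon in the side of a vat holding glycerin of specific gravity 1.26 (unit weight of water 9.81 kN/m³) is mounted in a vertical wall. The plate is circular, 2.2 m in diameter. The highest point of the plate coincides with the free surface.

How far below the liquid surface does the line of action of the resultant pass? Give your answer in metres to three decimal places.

γ = 1.26 × 9.81 = 12.3606 kN/m³.
The centroid is at the centre, 1.1 m below the top of the plate, so the centroid depth is h_c = 1.1 m.
A = π(1.1)² = 3.80133 m².
Resultant F = γ·h_c·A = 12.3606 × 1.1 × 3.80133 = 51.6854 kN.
I_c = πr⁴/4 = π × 1.1⁴/4 = 1.1499 m⁴.
Centre of pressure: y_p = y_c + I_c/(y_c·A) = 1.1 + 1.1499/(1.1 × 3.80133) = 1.1 + 0.274999 = 1.375 m along the plane.

h_p = 1.375 m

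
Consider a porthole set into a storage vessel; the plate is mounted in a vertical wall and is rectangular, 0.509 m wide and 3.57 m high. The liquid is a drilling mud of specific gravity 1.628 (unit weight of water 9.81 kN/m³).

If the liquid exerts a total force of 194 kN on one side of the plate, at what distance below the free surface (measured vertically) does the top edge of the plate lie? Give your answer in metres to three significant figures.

γ = 1.628 × 9.81 = 15.97068 kN/m³.
A = 0.509 × 3.57 = 1.81713 m².
From F = γ·h_c·A, the centroid depth is h_c = 194/(15.97068 × 1.81713) = 6.68486 m.
The centroid lies 3.57/2 = 1.785 m below the top edge, so the top edge sits at h_top = 6.68486 − 1.785 = 4.89986 m below the surface.

d_top ≈ 4.90 m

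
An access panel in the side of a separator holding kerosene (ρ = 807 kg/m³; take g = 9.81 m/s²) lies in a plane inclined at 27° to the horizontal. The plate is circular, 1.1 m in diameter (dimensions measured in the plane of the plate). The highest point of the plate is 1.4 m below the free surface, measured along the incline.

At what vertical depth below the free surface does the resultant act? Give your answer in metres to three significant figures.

γ = ρg = 807 × 9.81 / 1000 = 7.91667 kN/m³.
Let θ = 27° be the plate's angle to the horizontal; measure y along the incline from where the plane meets the free surface. Vertical depth h = y·sinθ with sinθ = 0.453990.
The centroid is at the centre, 0.55 m below the top of the plate, so y_c = 1.4 + 0.55 = 1.95 m and h_c = 1.95 × 0.453990 = 0.885281 m.
A = π(0.55)² = 0.950332 m².
Resultant F = γ·h_c·A = 7.91667 × 0.885281 × 0.950332 = 6.66038 kN.
I_c = πr⁴/4 = π × 0.55⁴/4 = 0.0718688 m⁴.
Centre of pressure: y_p = y_c + I_c/(y_c·A) = 1.95 + 0.0718688/(1.95 × 0.950332) = 1.95 + 0.038782 = 1.98878 m along the plane.
Vertically, h_p = y_p·sinθ = 1.98878 × 0.453990 = 0.902886 m.

h_p = 0.903 m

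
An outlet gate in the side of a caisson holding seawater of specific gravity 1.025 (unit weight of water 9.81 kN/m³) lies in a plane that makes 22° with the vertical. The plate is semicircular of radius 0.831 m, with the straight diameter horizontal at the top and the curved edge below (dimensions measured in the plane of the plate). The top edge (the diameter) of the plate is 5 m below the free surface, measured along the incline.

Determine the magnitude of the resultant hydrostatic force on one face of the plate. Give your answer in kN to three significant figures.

F ≈ 54.1 kN

γ = 1.025 × 9.81 = 10.05525 kN/m³.
The plate makes 22° with the vertical, i.e. θ = 90° − 22° = 68° to the horizontal. Measuring y along the incline from the free-surface line, vertical depth h = y·sinθ with sinθ = 0.927184.
The centroid of a semicircle lies 4r/(3π) = 0.352687 m from the diameter, here below the top edge, so y_c = 5 + 0.352687 = 5.35269 m and h_c = 5.35269 × 0.927184 = 4.96293 m.
A = πr²/2 = π × 0.831²/2 = 1.08473 m².
Resultant F = γ·h_c·A = 10.05525 × 4.96293 × 1.08473 = 54.1318 kN.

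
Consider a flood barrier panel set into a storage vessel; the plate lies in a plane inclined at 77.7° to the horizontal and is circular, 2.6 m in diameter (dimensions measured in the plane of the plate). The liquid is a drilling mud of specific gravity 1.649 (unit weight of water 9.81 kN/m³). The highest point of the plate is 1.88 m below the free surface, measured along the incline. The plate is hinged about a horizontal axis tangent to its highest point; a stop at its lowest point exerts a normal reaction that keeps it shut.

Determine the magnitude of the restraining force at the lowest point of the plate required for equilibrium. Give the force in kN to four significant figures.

γ = 1.649 × 9.81 = 16.17669 kN/m³.
Let θ = 77.7° be the plate's angle to the horizontal; measure y along the incline from where the plane meets the free surface. Vertical depth h = y·sinθ with sinθ = 0.977046.
The centroid is at the centre, 1.3 m below the top of the plate, so y_c = 1.88 + 1.3 = 3.18 m and h_c = 3.18 × 0.977046 = 3.10701 m.
A = π(1.3)² = 5.30929 m².
Resultant F = γ·h_c·A = 16.17669 × 3.10701 × 5.30929 = 266.851 kN.
I_c = πr⁴/4 = π × 1.3⁴/4 = 2.24318 m⁴.
Centre of pressure: y_p = y_c + I_c/(y_c·A) = 3.18 + 2.24318/(3.18 × 5.30929) = 3.18 + 0.132862 = 3.31286 m along the plane.
The resultant acts 1.3 + 0.132862 = 1.43286 m (along the plate) below the hinge at the top edge, so the moment about the hinge is M = F × 1.43286 = 266.851 × 1.43286 = 382.36 kN·m.
A normal force at the bottom, 2.6 m from the hinge, must supply this moment: P = 382.36/2.6 = 147.062 kN.

P ≈ 147.1 kN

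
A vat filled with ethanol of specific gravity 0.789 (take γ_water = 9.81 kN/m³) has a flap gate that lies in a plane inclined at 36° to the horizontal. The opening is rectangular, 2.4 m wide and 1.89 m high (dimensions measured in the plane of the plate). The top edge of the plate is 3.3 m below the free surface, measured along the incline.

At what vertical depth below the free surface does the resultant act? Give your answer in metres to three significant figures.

γ = 0.789 × 9.81 = 7.74009 kN/m³.
Let θ = 36° be the plate's angle to the horizontal; measure y along the incline from where the plane meets the free surface. Vertical depth h = y·sinθ with sinθ = 0.587785.
The centroid lies 1.89/2 = 0.945 m below the top edge, so y_c = 3.3 + 0.945 = 4.245 m and h_c = 4.245 × 0.587785 = 2.49515 m.
A = 2.4 × 1.89 = 4.536 m².
Resultant F = γ·h_c·A = 7.74009 × 2.49515 × 4.536 = 87.6023 kN.
I_c = b·h³/12 = 2.4 × 1.89³/12 = 1.35025 m⁴.
Centre of pressure: y_p = y_c + I_c/(y_c·A) = 4.245 + 1.35025/(4.245 × 4.536) = 4.245 + 0.0701235 = 4.31512 m along the plane.
Vertically, h_p = y_p·sinθ = 4.31512 × 0.587785 = 2.53636 m.

h_p = 2.54 m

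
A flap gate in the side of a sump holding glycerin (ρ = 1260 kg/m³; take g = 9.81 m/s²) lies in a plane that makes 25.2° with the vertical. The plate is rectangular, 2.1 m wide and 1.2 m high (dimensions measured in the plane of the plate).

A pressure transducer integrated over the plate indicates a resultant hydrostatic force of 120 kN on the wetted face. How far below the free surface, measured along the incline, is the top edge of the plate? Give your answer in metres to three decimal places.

y_top ≈ 3.658 m

γ = ρg = 1260 × 9.81 / 1000 = 12.3606 kN/m³.
A = 2.1 × 1.2 = 2.52 m².
From F = γ·h_c·A, the centroid depth is h_c = 120/(12.3606 × 2.52) = 3.85249 m.
The plate makes 25.2° with the vertical, i.e. θ = 90° − 25.2° = 64.8° to the horizontal. Measuring y along the incline from the free-surface line, vertical depth h = y·sinθ with sinθ = 0.904827.
Along the incline, y_c = h_c/sinθ = 3.85249/0.904827 = 4.25771 m.
The centroid lies 1.2/2 = 0.6 m below the top edge, so the top edge sits at y_top = 4.25771 − 0.6 = 3.65771 m along the incline.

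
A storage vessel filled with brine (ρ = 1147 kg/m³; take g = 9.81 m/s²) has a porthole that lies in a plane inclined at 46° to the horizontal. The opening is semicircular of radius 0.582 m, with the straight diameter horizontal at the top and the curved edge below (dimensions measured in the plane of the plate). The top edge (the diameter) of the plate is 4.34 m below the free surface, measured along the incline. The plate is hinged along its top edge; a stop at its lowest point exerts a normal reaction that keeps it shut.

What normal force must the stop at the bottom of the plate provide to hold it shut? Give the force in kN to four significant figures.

γ = ρg = 1147 × 9.81 / 1000 = 11.25207 kN/m³.
Let θ = 46° be the plate's angle to the horizontal; measure y along the incline from where the plane meets the free surface. Vertical depth h = y·sinθ with sinθ = 0.719340.
The centroid of a semicircle lies 4r/(3π) = 0.247008 m from the diameter, here below the top edge, so y_c = 4.34 + 0.247008 = 4.58701 m and h_c = 4.58701 × 0.719340 = 3.29962 m.
A = πr²/2 = π × 0.582²/2 = 0.532066 m².
Resultant F = γ·h_c·A = 11.25207 × 3.29962 × 0.532066 = 19.7543 kN.
I_c = (π/8 − 8/(9π))·r⁴ = 0.109757 × 0.582⁴ = 0.0125929 m⁴.
Centre of pressure: y_p = y_c + I_c/(y_c·A) = 4.58701 + 0.0125929/(4.58701 × 0.532066) = 4.58701 + 0.00515977 = 4.59217 m along the plane.
The resultant acts 0.247008 + 0.00515977 = 0.252168 m (along the plate) below the hinge at the top edge, so the moment about the hinge is M = F × 0.252168 = 19.7543 × 0.252168 = 4.9814 kN·m.
A normal force at the bottom, 0.582 m from the hinge, must supply this moment: P = 4.9814/0.582 = 8.55911 kN.

P ≈ 8.559 kN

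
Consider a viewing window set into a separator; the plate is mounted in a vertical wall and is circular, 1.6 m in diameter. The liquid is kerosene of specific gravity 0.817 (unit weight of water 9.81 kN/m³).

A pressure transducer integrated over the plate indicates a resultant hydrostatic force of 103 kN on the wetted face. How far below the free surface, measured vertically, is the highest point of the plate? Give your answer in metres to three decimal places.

γ = 0.817 × 9.81 = 8.01477 kN/m³.
A = π(0.8)² = 2.01062 m².
From F = γ·h_c·A, the centroid depth is h_c = 103/(8.01477 × 2.01062) = 6.3917 m.
The centroid is at the centre, 0.8 m below the top of the plate, so the highest point sits at h_top = 6.3917 − 0.8 = 5.5917 m below the surface.

d_top ≈ 5.592 m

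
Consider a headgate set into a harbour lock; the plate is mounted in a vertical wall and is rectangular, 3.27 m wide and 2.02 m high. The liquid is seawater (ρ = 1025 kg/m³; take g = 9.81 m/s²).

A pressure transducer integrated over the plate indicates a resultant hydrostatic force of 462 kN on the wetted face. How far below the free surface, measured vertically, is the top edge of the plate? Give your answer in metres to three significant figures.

d_top ≈ 5.95 m

γ = ρg = 1025 × 9.81 / 1000 = 10.05525 kN/m³.
A = 3.27 × 2.02 = 6.6054 m².
From F = γ·h_c·A, the centroid depth is h_c = 462/(10.05525 × 6.6054) = 6.95585 m.
The centroid lies 2.02/2 = 1.01 m below the top edge, so the top edge sits at h_top = 6.95585 − 1.01 = 5.94585 m below the surface.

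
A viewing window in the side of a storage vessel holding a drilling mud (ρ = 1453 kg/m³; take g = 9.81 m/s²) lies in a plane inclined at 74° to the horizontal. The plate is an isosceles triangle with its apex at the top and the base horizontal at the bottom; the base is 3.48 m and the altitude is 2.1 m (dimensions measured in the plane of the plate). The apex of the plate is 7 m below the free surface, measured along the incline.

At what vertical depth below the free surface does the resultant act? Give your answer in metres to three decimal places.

h_p = 8.103 m

γ = ρg = 1453 × 9.81 / 1000 = 14.25393 kN/m³.
Let θ = 74° be the plate's angle to the horizontal; measure y along the incline from where the plane meets the free surface. Vertical depth h = y·sinθ with sinθ = 0.961262.
With the apex up, the centroid sits 2h/3 = 2 × 2.1/3 = 1.4 m below the apex, so y_c = 7 + 1.4 = 8.4 m and h_c = 8.4 × 0.961262 = 8.0746 m.
A = ½ × 3.48 × 2.1 = 3.654 m².
Resultant F = γ·h_c·A = 14.25393 × 8.0746 × 3.654 = 420.556 kN.
I_c = b·h³/36 = 3.48 × 2.1³/36 = 0.89523 m⁴.
Centre of pressure: y_p = y_c + I_c/(y_c·A) = 8.4 + 0.89523/(8.4 × 3.654) = 8.4 + 0.0291667 = 8.42917 m along the plane.
Vertically, h_p = y_p·sinθ = 8.42917 × 0.961262 = 8.10264 m.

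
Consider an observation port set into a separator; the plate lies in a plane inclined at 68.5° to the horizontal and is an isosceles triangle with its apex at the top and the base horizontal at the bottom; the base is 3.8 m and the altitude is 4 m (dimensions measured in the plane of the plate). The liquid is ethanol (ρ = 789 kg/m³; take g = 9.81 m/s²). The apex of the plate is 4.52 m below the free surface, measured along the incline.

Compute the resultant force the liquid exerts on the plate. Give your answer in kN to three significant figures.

γ = ρg = 789 × 9.81 / 1000 = 7.74009 kN/m³.
Let θ = 68.5° be the plate's angle to the horizontal; measure y along the incline from where the plane meets the free surface. Vertical depth h = y·sinθ with sinθ = 0.930418.
With the apex up, the centroid sits 2h/3 = 2 × 4/3 = 2.66667 m below the apex, so y_c = 4.52 + 2.66667 = 7.18667 m and h_c = 7.18667 × 0.930418 = 6.68661 m.
A = ½ × 3.8 × 4 = 7.6 m².
Resultant F = γ·h_c·A = 7.74009 × 6.68661 × 7.6 = 393.338 kN.

F ≈ 393 kN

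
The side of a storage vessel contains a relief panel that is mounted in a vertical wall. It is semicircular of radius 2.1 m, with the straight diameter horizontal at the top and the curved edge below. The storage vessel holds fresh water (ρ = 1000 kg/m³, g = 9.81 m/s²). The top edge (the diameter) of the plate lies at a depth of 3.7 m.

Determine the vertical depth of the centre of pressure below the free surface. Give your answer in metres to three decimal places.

h_p = 4.658 m

γ = ρg = 1000 × 9.81 = 9810 N/m³ = 9.81 kN/m³.
The centroid of a semicircle lies 4r/(3π) = 0.891268 m from the diameter, here below the top edge, so the centroid depth is h_c = 3.7 + 0.891268 = 4.59127 m.
A = πr²/2 = π × 2.1²/2 = 6.92721 m².
Resultant F = γ·h_c·A = 9.81 × 4.59127 × 6.92721 = 312.004 kN.
I_c = (π/8 − 8/(9π))·r⁴ = 0.109757 × 2.1⁴ = 2.13457 m⁴.
Centre of pressure: y_p = y_c + I_c/(y_c·A) = 4.59127 + 2.13457/(4.59127 × 6.92721) = 4.59127 + 0.0671149 = 4.65838 m along the plane.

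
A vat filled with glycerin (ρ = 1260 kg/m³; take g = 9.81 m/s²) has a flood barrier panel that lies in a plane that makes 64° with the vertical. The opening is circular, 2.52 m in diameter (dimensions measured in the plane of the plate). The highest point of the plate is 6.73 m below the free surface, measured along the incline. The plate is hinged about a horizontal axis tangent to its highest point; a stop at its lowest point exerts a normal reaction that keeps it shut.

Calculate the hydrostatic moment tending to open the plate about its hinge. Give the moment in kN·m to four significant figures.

M ≈ 282.8 kN·m

γ = ρg = 1260 × 9.81 / 1000 = 12.3606 kN/m³.
The plate makes 64° with the vertical, i.e. θ = 90° − 64° = 26° to the horizontal. Measuring y along the incline from the free-surface line, vertical depth h = y·sinθ with sinθ = 0.438371.
The centroid is at the centre, 1.26 m below the top of the plate, so y_c = 6.73 + 1.26 = 7.99 m and h_c = 7.99 × 0.438371 = 3.50258 m.
A = π(1.26)² = 4.98759 m².
Resultant F = γ·h_c·A = 12.3606 × 3.50258 × 4.98759 = 215.933 kN.
I_c = πr⁴/4 = π × 1.26⁴/4 = 1.97958 m⁴.
Centre of pressure: y_p = y_c + I_c/(y_c·A) = 7.99 + 1.97958/(7.99 × 4.98759) = 7.99 + 0.0496747 = 8.03967 m along the plane.
The resultant acts 1.26 + 0.0496747 = 1.30967 m (along the plate) below the hinge at the top edge, so the moment about the hinge is M = F × 1.30967 = 215.933 × 1.30967 = 282.801 kN·m.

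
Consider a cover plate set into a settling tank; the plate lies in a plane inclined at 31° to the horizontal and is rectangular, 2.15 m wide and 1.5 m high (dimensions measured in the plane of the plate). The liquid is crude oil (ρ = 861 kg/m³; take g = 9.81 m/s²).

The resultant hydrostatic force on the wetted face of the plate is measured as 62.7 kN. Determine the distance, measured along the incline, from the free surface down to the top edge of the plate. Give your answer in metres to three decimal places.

y_top ≈ 3.719 m

γ = ρg = 861 × 9.81 / 1000 = 8.44641 kN/m³.
A = 2.15 × 1.5 = 3.225 m².
From F = γ·h_c·A, the centroid depth is h_c = 62.7/(8.44641 × 3.225) = 2.30179 m.
Let θ = 31° be the plate's angle to the horizontal; measure y along the incline from where the plane meets the free surface. Vertical depth h = y·sinθ with sinθ = 0.515038.
Along the incline, y_c = h_c/sinθ = 2.30179/0.515038 = 4.46917 m.
The centroid lies 1.5/2 = 0.75 m below the top edge, so the top edge sits at y_top = 4.46917 − 0.75 = 3.71917 m along the incline.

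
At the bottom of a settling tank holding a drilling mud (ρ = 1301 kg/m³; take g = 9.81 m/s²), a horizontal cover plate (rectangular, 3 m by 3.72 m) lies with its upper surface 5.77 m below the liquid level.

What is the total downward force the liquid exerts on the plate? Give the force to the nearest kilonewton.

F ≈ 822 kN

γ = ρg = 1301 × 9.81 / 1000 = 12.76281 kN/m³.
The plate is horizontal, so pressure is uniform at p = γ·h = 12.76281 × 5.77 = 73.6414 kN/m².
A = 3 × 3.72 = 11.16 m².
F = p·A = 73.6414 × 11.16 = 821.838 kN.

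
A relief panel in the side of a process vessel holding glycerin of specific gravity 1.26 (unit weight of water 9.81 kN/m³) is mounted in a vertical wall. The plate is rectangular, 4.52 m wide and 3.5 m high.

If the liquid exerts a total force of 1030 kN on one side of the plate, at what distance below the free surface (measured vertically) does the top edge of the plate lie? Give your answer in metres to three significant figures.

d_top ≈ 3.52 m

γ = 1.26 × 9.81 = 12.3606 kN/m³.
A = 4.52 × 3.5 = 15.82 m².
From F = γ·h_c·A, the centroid depth is h_c = 1030/(12.3606 × 15.82) = 5.26734 m.
The centroid lies 3.5/2 = 1.75 m below the top edge, so the top edge sits at h_top = 5.26734 − 1.75 = 3.51734 m below the surface.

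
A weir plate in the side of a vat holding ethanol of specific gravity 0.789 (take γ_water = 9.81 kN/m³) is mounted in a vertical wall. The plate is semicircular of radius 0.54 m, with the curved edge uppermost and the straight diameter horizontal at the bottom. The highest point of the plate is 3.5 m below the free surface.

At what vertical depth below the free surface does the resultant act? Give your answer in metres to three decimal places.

γ = 0.789 × 9.81 = 7.74009 kN/m³.
The centroid lies 4r/(3π) = 0.229183 m above the diameter, so r − 4r/(3π) = 0.54 − 0.229183 = 0.310817 m below the topmost point, so the centroid depth is h_c = 3.5 + 0.310817 = 3.81082 m.
A = πr²/2 = π × 0.54²/2 = 0.458044 m².
Resultant F = γ·h_c·A = 7.74009 × 3.81082 × 0.458044 = 13.5105 kN.
I_c = (π/8 − 8/(9π))·r⁴ = 0.109757 × 0.54⁴ = 0.0093327 m⁴.
Centre of pressure: y_p = y_c + I_c/(y_c·A) = 3.81082 + 0.0093327/(3.81082 × 0.458044) = 3.81082 + 0.00534665 = 3.81617 m along the plane.

h_p = 3.816 m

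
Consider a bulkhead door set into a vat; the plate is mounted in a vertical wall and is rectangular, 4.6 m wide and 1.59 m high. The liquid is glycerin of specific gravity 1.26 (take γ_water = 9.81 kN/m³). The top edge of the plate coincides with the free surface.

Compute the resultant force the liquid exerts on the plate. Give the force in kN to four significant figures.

F ≈ 71.87 kN

γ = 1.26 × 9.81 = 12.3606 kN/m³.
The centroid lies 1.59/2 = 0.795 m below the top edge, so the centroid depth is h_c = 0.795 m.
A = 4.6 × 1.59 = 7.314 m².
Resultant F = γ·h_c·A = 12.3606 × 0.795 × 7.314 = 71.8723 kN.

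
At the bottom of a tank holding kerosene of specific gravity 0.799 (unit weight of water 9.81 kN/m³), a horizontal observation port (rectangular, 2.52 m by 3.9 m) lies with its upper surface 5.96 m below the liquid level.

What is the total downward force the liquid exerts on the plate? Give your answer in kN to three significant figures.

F ≈ 459 kN

γ = 0.799 × 9.81 = 7.83819 kN/m³.
The plate is horizontal, so pressure is uniform at p = γ·h = 7.83819 × 5.96 = 46.7156 kN/m².
A = 2.52 × 3.9 = 9.828 m².
F = p·A = 46.7156 × 9.828 = 459.121 kN.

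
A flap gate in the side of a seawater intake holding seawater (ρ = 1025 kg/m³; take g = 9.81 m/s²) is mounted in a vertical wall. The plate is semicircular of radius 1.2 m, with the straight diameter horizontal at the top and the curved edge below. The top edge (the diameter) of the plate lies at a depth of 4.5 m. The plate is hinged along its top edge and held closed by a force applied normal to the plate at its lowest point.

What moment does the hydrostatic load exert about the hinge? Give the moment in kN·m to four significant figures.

M ≈ 60.31 kN·m

γ = ρg = 1025 × 9.81 / 1000 = 10.05525 kN/m³.
The centroid of a semicircle lies 4r/(3π) = 0.509296 m from the diameter, here below the top edge, so the centroid depth is h_c = 4.5 + 0.509296 = 5.0093 m.
A = πr²/2 = π × 1.2²/2 = 2.26195 m².
Resultant F = γ·h_c·A = 10.05525 × 5.0093 × 2.26195 = 113.934 kN.
I_c = (π/8 − 8/(9π))·r⁴ = 0.109757 × 1.2⁴ = 0.227592 m⁴.
Centre of pressure: y_p = y_c + I_c/(y_c·A) = 5.0093 + 0.227592/(5.0093 × 2.26195) = 5.0093 + 0.0200862 = 5.02939 m along the plane.
The resultant acts 0.509296 + 0.0200862 = 0.529382 m (along the plate) below the hinge at the top edge, so the moment about the hinge is M = F × 0.529382 = 113.934 × 0.529382 = 60.3146 kN·m.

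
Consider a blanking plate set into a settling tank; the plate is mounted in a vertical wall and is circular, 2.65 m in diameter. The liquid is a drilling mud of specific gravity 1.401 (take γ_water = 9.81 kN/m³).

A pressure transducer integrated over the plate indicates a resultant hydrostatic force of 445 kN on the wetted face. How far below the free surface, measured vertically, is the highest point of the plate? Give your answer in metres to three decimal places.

d_top ≈ 4.545 m

γ = 1.401 × 9.81 = 13.74381 kN/m³.
A = π(1.325)² = 5.51546 m².
From F = γ·h_c·A, the centroid depth is h_c = 445/(13.74381 × 5.51546) = 5.87045 m.
The centroid is at the centre, 1.325 m below the top of the plate, so the highest point sits at h_top = 5.87045 − 1.325 = 4.54545 m below the surface.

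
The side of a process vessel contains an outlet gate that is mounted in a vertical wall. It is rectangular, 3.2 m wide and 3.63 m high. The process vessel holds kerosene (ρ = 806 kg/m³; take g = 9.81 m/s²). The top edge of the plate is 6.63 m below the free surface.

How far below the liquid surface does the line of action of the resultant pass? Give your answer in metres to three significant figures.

γ = ρg = 806 × 9.81 / 1000 = 7.90686 kN/m³.
The centroid lies 3.63/2 = 1.815 m below the top edge, so the centroid depth is h_c = 6.63 + 1.815 = 8.445 m.
A = 3.2 × 3.63 = 11.616 m².
Resultant F = γ·h_c·A = 7.90686 × 8.445 × 11.616 = 775.64 kN.
I_c = b·h³/12 = 3.2 × 3.63³/12 = 12.7552 m⁴.
Centre of pressure: y_p = y_c + I_c/(y_c·A) = 8.445 + 12.7552/(8.445 × 11.616) = 8.445 + 0.130026 = 8.57503 m along the plane.

h_p = 8.58 m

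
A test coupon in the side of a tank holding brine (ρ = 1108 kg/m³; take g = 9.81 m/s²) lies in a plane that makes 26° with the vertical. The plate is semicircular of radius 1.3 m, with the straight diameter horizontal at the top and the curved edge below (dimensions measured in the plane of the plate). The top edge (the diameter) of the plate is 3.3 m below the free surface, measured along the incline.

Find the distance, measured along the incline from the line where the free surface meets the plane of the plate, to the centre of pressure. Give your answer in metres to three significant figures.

γ = ρg = 1108 × 9.81 / 1000 = 10.86948 kN/m³.
The plate makes 26° with the vertical, i.e. θ = 90° − 26° = 64° to the horizontal. Measuring y along the incline from the free-surface line, vertical depth h = y·sinθ with sinθ = 0.898794.
The centroid of a semicircle lies 4r/(3π) = 0.551737 m from the diameter, here below the top edge, so y_c = 3.3 + 0.551737 = 3.85174 m and h_c = 3.85174 × 0.898794 = 3.46192 m.
A = πr²/2 = π × 1.3²/2 = 2.65465 m².
Resultant F = γ·h_c·A = 10.86948 × 3.46192 × 2.65465 = 99.8925 kN.
I_c = (π/8 − 8/(9π))·r⁴ = 0.109757 × 1.3⁴ = 0.313477 m⁴.
Centre of pressure: y_p = y_c + I_c/(y_c·A) = 3.85174 + 0.313477/(3.85174 × 2.65465) = 3.85174 + 0.0306578 = 3.8824 m along the plane.

y_p = 3.88 m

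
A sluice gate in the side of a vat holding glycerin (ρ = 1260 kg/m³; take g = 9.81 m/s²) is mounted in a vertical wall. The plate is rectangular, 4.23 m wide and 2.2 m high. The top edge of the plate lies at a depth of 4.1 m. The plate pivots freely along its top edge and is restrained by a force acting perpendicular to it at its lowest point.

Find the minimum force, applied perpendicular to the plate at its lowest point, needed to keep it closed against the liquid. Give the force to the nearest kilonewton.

P ≈ 320 kN

γ = ρg = 1260 × 9.81 / 1000 = 12.3606 kN/m³.
The centroid lies 2.2/2 = 1.1 m below the top edge, so the centroid depth is h_c = 4.1 + 1.1 = 5.2 m.
A = 4.23 × 2.2 = 9.306 m².
Resultant F = γ·h_c·A = 12.3606 × 5.2 × 9.306 = 598.144 kN.
I_c = b·h³/12 = 4.23 × 2.2³/12 = 3.75342 m⁴.
Centre of pressure: y_p = y_c + I_c/(y_c·A) = 5.2 + 3.75342/(5.2 × 9.306) = 5.2 + 0.0775641 = 5.27756 m along the plane.
The resultant acts 1.1 + 0.0775641 = 1.17756 m (along the plate) below the hinge at the top edge, so the moment about the hinge is M = F × 1.17756 = 598.144 × 1.17756 = 704.35 kN·m.
A normal force at the bottom, 2.2 m from the hinge, must supply this moment: P = 704.35/2.2 = 320.159 kN.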